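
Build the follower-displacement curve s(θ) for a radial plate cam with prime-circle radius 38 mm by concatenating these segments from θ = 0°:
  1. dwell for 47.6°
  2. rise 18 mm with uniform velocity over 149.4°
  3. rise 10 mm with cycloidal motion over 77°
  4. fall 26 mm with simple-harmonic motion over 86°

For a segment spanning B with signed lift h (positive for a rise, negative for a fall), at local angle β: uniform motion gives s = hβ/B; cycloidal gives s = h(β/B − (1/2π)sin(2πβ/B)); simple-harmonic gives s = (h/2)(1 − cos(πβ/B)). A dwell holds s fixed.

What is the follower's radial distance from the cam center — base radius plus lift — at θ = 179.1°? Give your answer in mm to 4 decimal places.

seg 1 [0°–47.6°] dwell: s stays 0.0000
seg 2 [47.6°–197°] uniform, h=18: θ=179.1° here. β=131.5, B=149.4. 18·131.5/149.4 = 15.8434 → s = 15.8434
radial distance = base radius + s = 38 + 15.8434 = 53.8434

53.8434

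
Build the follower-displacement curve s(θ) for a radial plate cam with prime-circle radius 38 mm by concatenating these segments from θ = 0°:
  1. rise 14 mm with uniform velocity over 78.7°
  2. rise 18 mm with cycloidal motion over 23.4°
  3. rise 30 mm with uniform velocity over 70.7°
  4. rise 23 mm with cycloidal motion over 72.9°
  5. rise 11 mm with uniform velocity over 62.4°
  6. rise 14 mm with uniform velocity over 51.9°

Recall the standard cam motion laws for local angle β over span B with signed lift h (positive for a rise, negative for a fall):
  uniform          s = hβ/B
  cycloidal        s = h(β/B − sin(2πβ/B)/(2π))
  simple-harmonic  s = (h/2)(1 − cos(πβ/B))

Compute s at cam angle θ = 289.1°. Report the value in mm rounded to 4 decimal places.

seg 1 [0°–78.7°] uniform, h=14: full span → s += 14 → s = 14.0000
seg 2 [78.7°–102.1°] cycloidal, h=18: full span → s += 18 → s = 32.0000
seg 3 [102.1°–172.8°] uniform, h=30: full span → s += 30 → s = 62.0000
seg 4 [172.8°–245.7°] cycloidal, h=23: full span → s += 23 → s = 85.0000
seg 5 [245.7°–308.1°] uniform, h=11: θ=289.1° here. β=43.4, B=62.4. 11·43.4/62.4 = 7.6506 → s = 92.6506

92.6506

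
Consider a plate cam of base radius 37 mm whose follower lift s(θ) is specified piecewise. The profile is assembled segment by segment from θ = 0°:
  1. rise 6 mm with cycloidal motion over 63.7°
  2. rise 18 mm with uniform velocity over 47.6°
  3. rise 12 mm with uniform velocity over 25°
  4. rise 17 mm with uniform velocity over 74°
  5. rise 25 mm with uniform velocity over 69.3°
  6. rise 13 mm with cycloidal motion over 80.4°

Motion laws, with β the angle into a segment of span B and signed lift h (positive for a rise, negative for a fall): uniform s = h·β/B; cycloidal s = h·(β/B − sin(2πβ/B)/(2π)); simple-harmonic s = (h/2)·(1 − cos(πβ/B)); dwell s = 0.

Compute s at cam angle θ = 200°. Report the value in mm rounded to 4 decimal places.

seg 1 [0°–63.7°] cycloidal, h=6: full span → s += 6 → s = 6.0000
seg 2 [63.7°–111.3°] uniform, h=18: full span → s += 18 → s = 24.0000
seg 3 [111.3°–136.3°] uniform, h=12: full span → s += 12 → s = 36.0000
seg 4 [136.3°–210.3°] uniform, h=17: θ=200° here. β=63.7, B=74. 17·63.7/74 = 14.6338 → s = 50.6338

50.6338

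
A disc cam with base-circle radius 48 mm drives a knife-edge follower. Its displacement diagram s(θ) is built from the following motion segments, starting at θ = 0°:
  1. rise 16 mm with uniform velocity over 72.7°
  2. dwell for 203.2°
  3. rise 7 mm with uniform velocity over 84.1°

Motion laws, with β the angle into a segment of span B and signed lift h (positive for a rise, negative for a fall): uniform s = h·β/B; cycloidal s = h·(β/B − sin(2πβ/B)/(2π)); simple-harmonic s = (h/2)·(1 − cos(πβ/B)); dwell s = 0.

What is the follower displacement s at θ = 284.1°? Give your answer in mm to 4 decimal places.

seg 1 [0°–72.7°] uniform, h=16: full span → s += 16 → s = 16.0000
seg 2 [72.7°–275.9°] dwell: s stays 16.0000
seg 3 [275.9°–360°] uniform, h=7: θ=284.1° here. β=8.2, B=84.1. 7·8.2/84.1 = 0.6825 → s = 16.6825

16.6825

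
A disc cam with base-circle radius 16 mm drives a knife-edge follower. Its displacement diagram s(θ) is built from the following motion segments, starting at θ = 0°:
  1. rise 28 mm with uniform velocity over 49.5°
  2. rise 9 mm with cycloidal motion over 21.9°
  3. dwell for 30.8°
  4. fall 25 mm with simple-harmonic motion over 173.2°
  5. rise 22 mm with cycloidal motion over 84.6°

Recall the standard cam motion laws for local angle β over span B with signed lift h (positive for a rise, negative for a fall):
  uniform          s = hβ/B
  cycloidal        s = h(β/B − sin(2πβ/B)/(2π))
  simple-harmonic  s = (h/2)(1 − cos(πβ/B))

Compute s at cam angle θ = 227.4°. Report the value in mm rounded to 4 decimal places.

seg 1 [0°–49.5°] uniform, h=28: full span → s += 28 → s = 28.0000
seg 2 [49.5°–71.4°] cycloidal, h=9: full span → s += 9 → s = 37.0000
seg 3 [71.4°–102.2°] dwell: s stays 37.0000
seg 4 [102.2°–275.4°] simple-harmonic, h=-25: θ=227.4° here. β=125.2, B=173.2. -25/2·(1 − cos(π·0.7229)) = -20.5541 → s = 16.4459

16.4459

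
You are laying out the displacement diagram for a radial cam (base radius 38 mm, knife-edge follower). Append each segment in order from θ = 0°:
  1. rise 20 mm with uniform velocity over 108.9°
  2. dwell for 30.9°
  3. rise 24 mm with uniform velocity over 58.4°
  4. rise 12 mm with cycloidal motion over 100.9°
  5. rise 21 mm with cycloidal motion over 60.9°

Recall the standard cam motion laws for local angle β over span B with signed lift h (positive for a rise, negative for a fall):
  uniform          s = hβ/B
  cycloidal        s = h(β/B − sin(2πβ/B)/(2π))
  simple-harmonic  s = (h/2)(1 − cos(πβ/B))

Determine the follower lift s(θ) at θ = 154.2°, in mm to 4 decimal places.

seg 1 [0°–108.9°] uniform, h=20: full span → s += 20 → s = 20.0000
seg 2 [108.9°–139.8°] dwell: s stays 20.0000
seg 3 [139.8°–198.2°] uniform, h=24: θ=154.2° here. β=14.4, B=58.4. 24·14.4/58.4 = 5.9178 → s = 25.9178

25.9178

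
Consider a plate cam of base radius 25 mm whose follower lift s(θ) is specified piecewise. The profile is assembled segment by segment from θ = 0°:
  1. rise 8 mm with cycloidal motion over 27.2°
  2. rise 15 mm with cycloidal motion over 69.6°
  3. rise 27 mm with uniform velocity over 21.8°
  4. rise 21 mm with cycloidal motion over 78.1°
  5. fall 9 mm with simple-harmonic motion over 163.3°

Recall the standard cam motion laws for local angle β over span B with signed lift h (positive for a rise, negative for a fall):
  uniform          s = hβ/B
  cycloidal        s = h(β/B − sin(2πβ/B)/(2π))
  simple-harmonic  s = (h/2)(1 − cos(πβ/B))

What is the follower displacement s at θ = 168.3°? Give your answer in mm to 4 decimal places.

seg 1 [0°–27.2°] cycloidal, h=8: full span → s += 8 → s = 8.0000
seg 2 [27.2°–96.8°] cycloidal, h=15: full span → s += 15 → s = 23.0000
seg 3 [96.8°–118.6°] uniform, h=27: full span → s += 27 → s = 50.0000
seg 4 [118.6°–196.7°] cycloidal, h=21: θ=168.3° here. β=49.7, B=78.1. 21·(0.6364 − sin(2π·0.6364)/(2π)) = 15.8895 → s = 65.8895

65.8895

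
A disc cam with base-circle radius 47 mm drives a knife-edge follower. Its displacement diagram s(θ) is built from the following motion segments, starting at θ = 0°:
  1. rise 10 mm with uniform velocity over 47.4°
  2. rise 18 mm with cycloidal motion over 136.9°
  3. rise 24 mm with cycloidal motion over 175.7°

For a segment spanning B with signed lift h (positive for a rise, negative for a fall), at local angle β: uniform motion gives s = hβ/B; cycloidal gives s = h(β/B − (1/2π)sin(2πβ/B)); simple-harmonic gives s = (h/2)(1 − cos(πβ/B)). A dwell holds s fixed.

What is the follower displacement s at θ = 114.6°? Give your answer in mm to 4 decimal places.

seg 1 [0°–47.4°] uniform, h=10: full span → s += 10 → s = 10.0000
seg 2 [47.4°–184.3°] cycloidal, h=18: θ=114.6° here. β=67.2, B=136.9. 18·(0.4909 − sin(2π·0.4909)/(2π)) = 8.6714 → s = 18.6714

18.6714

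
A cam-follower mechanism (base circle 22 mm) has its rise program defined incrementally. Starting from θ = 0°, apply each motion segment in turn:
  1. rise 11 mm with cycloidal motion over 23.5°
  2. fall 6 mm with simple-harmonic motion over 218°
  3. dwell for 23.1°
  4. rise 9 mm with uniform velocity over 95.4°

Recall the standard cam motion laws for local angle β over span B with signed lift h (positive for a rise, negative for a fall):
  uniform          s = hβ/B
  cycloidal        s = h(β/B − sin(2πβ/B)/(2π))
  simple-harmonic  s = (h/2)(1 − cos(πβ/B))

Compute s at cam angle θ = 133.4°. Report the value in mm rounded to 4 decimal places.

seg 1 [0°–23.5°] cycloidal, h=11: full span → s += 11 → s = 11.0000
seg 2 [23.5°–241.5°] simple-harmonic, h=-6: θ=133.4° here. β=109.9, B=218. -6/2·(1 − cos(π·0.5041)) = -3.0389 → s = 7.9611

7.9611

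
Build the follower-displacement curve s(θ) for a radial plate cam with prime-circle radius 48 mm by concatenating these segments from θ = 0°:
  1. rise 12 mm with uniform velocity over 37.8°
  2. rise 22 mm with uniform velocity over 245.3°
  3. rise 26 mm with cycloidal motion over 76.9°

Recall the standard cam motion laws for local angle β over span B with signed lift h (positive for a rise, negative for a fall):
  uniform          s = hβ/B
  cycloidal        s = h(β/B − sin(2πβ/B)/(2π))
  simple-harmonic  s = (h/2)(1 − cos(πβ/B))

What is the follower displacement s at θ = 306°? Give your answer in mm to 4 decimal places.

seg 1 [0°–37.8°] uniform, h=12: full span → s += 12 → s = 12.0000
seg 2 [37.8°–283.1°] uniform, h=22: full span → s += 22 → s = 34.0000
seg 3 [283.1°–360°] cycloidal, h=26: θ=306° here. β=22.9, B=76.9. 26·(0.2978 − sin(2π·0.2978)/(2π)) = 3.7896 → s = 37.7896

37.7896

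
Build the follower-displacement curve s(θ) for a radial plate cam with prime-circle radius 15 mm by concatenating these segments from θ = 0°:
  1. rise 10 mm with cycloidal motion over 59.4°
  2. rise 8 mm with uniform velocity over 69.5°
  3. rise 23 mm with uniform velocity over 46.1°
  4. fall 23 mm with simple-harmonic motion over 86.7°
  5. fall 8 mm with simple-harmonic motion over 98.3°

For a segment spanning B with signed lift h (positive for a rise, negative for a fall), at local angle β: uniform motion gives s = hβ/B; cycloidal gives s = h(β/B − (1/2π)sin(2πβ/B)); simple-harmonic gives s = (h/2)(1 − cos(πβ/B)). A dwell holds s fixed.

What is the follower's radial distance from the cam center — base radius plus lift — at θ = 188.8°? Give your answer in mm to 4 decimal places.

seg 1 [0°–59.4°] cycloidal, h=10: full span → s += 10 → s = 10.0000
seg 2 [59.4°–128.9°] uniform, h=8: full span → s += 8 → s = 18.0000
seg 3 [128.9°–175°] uniform, h=23: full span → s += 23 → s = 41.0000
seg 4 [175°–261.7°] simple-harmonic, h=-23: θ=188.8° here. β=13.8, B=86.7. -23/2·(1 − cos(π·0.1592)) = -1.4081 → s = 39.5919
radial distance = base radius + s = 15 + 39.5919 = 54.5919

54.5919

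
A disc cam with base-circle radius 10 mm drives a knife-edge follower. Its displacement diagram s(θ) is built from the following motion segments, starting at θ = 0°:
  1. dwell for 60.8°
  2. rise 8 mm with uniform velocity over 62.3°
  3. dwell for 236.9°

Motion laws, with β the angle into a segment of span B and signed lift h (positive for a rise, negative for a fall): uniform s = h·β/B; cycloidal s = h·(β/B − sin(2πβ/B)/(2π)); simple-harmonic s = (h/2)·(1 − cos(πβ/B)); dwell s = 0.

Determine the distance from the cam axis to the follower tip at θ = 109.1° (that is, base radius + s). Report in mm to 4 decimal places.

seg 1 [0°–60.8°] dwell: s stays 0.0000
seg 2 [60.8°–123.1°] uniform, h=8: θ=109.1° here. β=48.3, B=62.3. 8·48.3/62.3 = 6.2022 → s = 6.2022
radial distance = base radius + s = 10 + 6.2022 = 16.2022

16.2022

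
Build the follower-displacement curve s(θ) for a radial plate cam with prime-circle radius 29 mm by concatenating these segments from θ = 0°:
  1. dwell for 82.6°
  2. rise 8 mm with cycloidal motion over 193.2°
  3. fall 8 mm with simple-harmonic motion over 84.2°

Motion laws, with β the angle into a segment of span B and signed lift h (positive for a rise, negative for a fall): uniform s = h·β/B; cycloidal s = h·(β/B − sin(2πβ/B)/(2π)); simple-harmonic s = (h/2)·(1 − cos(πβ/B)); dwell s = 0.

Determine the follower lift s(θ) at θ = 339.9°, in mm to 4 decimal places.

seg 1 [0°–82.6°] dwell: s stays 0.0000
seg 2 [82.6°–275.8°] cycloidal, h=8: full span → s += 8 → s = 8.0000
seg 3 [275.8°–360°] simple-harmonic, h=-8: θ=339.9° here. β=64.1, B=84.2. -8/2·(1 − cos(π·0.7613)) = -6.9269 → s = 1.0731

1.0731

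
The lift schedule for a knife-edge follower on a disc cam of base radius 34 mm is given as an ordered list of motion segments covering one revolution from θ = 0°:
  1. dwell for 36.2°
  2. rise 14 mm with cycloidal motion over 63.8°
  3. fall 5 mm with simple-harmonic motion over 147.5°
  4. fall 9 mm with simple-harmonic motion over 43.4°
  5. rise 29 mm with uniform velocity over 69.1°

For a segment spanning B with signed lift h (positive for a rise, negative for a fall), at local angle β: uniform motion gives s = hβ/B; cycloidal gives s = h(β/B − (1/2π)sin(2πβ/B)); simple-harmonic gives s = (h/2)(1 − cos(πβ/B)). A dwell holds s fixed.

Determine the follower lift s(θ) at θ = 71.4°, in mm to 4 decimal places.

seg 1 [0°–36.2°] dwell: s stays 0.0000
seg 2 [36.2°–100°] cycloidal, h=14: θ=71.4° here. β=35.2, B=63.8. 14·(0.5517 − sin(2π·0.5517)/(2π)) = 8.4356 → s = 8.4356

8.4356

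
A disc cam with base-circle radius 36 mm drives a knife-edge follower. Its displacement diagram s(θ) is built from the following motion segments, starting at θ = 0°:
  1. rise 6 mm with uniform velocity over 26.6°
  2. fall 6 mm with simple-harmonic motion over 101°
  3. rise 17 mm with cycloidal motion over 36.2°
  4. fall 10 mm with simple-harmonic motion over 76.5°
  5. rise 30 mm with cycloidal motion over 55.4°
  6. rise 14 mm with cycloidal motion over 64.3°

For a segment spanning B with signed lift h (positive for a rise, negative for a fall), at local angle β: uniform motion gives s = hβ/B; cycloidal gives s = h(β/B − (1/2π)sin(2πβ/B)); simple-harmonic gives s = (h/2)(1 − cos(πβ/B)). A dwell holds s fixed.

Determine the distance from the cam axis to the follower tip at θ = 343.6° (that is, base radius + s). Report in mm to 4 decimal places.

seg 1 [0°–26.6°] uniform, h=6: full span → s += 6 → s = 6.0000
seg 2 [26.6°–127.6°] simple-harmonic, h=-6: full span → s += -6 → s = 0.0000
seg 3 [127.6°–163.8°] cycloidal, h=17: full span → s += 17 → s = 17.0000
seg 4 [163.8°–240.3°] simple-harmonic, h=-10: full span → s += -10 → s = 7.0000
seg 5 [240.3°–295.7°] cycloidal, h=30: full span → s += 30 → s = 37.0000
seg 6 [295.7°–360°] cycloidal, h=14: θ=343.6° here. β=47.9, B=64.3. 14·(0.7449 − sin(2π·0.7449)/(2π)) = 12.6563 → s = 49.6563
radial distance = base radius + s = 36 + 49.6563 = 85.6563

85.6563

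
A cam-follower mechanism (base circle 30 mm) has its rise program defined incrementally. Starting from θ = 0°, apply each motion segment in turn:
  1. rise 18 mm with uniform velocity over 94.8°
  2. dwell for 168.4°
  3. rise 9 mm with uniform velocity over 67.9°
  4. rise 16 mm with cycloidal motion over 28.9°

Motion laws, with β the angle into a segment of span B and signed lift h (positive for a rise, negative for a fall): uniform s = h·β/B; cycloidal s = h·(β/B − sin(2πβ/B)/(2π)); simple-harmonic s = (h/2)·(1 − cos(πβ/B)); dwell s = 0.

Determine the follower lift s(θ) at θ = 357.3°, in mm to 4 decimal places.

seg 1 [0°–94.8°] uniform, h=18: full span → s += 18 → s = 18.0000
seg 2 [94.8°–263.2°] dwell: s stays 18.0000
seg 3 [263.2°–331.1°] uniform, h=9: full span → s += 9 → s = 27.0000
seg 4 [331.1°–360°] cycloidal, h=16: θ=357.3° here. β=26.2, B=28.9. 16·(0.9066 − sin(2π·0.9066)/(2π)) = 15.9156 → s = 42.9156

42.9156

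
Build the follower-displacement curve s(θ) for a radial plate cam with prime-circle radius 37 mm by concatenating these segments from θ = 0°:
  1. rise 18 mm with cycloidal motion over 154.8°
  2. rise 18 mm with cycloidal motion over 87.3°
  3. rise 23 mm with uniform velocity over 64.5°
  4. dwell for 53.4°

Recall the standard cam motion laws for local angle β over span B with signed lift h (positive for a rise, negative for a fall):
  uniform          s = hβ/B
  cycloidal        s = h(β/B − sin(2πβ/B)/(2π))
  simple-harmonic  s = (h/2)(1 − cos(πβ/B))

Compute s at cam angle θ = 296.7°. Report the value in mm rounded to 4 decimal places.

seg 1 [0°–154.8°] cycloidal, h=18: full span → s += 18 → s = 18.0000
seg 2 [154.8°–242.1°] cycloidal, h=18: full span → s += 18 → s = 36.0000
seg 3 [242.1°–306.6°] uniform, h=23: θ=296.7° here. β=54.6, B=64.5. 23·54.6/64.5 = 19.4698 → s = 55.4698

55.4698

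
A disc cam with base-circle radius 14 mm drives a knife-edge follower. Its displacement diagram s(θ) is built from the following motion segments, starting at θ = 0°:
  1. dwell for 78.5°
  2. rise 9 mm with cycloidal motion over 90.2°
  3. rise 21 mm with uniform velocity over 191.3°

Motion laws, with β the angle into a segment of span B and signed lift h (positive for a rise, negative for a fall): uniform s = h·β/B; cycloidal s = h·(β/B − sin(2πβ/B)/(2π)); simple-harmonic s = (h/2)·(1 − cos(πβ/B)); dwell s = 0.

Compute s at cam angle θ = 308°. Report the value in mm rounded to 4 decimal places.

seg 1 [0°–78.5°] dwell: s stays 0.0000
seg 2 [78.5°–168.7°] cycloidal, h=9: full span → s += 9 → s = 9.0000
seg 3 [168.7°–360°] uniform, h=21: θ=308° here. β=139.3, B=191.3. 21·139.3/191.3 = 15.2917 → s = 24.2917

24.2917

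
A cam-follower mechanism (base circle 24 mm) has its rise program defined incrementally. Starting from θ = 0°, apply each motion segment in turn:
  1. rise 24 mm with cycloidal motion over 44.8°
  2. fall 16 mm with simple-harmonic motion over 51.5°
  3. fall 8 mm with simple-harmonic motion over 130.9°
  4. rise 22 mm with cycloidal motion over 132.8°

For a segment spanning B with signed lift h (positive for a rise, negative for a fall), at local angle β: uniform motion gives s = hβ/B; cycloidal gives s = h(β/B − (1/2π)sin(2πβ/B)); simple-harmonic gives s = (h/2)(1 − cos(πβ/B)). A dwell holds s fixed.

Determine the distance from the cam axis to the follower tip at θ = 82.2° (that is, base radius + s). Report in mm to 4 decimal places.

seg 1 [0°–44.8°] cycloidal, h=24: full span → s += 24 → s = 24.0000
seg 2 [44.8°–96.3°] simple-harmonic, h=-16: θ=82.2° here. β=37.4, B=51.5. -16/2·(1 − cos(π·0.7262)) = -13.2187 → s = 10.7813
radial distance = base radius + s = 24 + 10.7813 = 34.7813

34.7813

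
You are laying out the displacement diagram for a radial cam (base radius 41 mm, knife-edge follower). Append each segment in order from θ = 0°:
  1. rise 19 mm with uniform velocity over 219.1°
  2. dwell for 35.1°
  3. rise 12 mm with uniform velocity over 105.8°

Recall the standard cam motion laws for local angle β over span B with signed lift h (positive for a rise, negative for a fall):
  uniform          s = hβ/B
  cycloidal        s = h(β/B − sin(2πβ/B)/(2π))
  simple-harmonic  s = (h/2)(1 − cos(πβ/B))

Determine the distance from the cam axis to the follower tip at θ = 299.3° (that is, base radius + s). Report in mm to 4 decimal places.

seg 1 [0°–219.1°] uniform, h=19: full span → s += 19 → s = 19.0000
seg 2 [219.1°–254.2°] dwell: s stays 19.0000
seg 3 [254.2°–360°] uniform, h=12: θ=299.3° here. β=45.1, B=105.8. 12·45.1/105.8 = 5.1153 → s = 24.1153
radial distance = base radius + s = 41 + 24.1153 = 65.1153

65.1153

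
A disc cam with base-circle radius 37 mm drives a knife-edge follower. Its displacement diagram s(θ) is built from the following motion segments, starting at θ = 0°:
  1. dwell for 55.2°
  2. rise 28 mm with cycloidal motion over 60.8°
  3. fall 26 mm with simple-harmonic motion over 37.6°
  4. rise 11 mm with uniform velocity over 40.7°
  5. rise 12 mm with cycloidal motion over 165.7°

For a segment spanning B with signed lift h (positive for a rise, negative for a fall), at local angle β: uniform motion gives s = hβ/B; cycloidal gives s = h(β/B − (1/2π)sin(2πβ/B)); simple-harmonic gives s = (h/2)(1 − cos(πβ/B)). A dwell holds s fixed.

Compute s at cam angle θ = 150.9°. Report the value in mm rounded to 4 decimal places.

seg 1 [0°–55.2°] dwell: s stays 0.0000
seg 2 [55.2°–116°] cycloidal, h=28: full span → s += 28 → s = 28.0000
seg 3 [116°–153.6°] simple-harmonic, h=-26: θ=150.9° here. β=34.9, B=37.6. -26/2·(1 − cos(π·0.9282)) = -25.6706 → s = 2.3294

2.3294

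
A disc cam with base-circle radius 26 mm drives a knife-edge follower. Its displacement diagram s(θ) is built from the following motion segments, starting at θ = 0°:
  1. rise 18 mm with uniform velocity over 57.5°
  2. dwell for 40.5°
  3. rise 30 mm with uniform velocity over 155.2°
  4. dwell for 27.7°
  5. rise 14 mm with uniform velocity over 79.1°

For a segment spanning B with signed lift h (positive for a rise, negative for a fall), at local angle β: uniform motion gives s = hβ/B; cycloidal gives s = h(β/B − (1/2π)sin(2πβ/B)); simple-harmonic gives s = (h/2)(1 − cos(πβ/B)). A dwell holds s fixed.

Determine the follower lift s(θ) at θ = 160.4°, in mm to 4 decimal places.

seg 1 [0°–57.5°] uniform, h=18: full span → s += 18 → s = 18.0000
seg 2 [57.5°–98°] dwell: s stays 18.0000
seg 3 [98°–253.2°] uniform, h=30: θ=160.4° here. β=62.4, B=155.2. 30·62.4/155.2 = 12.0619 → s = 30.0619

30.0619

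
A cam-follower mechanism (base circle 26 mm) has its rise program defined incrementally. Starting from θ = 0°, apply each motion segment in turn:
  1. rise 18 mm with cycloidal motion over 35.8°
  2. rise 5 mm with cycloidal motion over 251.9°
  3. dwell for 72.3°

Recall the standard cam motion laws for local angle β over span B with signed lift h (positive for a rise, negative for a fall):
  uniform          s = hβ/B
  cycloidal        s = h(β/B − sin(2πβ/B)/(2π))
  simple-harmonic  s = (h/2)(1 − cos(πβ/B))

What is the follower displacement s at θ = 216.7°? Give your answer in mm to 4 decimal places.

seg 1 [0°–35.8°] cycloidal, h=18: full span → s += 18 → s = 18.0000
seg 2 [35.8°–287.7°] cycloidal, h=5: θ=216.7° here. β=180.9, B=251.9. 5·(0.7181 − sin(2π·0.7181)/(2π)) = 4.3706 → s = 22.3706

22.3706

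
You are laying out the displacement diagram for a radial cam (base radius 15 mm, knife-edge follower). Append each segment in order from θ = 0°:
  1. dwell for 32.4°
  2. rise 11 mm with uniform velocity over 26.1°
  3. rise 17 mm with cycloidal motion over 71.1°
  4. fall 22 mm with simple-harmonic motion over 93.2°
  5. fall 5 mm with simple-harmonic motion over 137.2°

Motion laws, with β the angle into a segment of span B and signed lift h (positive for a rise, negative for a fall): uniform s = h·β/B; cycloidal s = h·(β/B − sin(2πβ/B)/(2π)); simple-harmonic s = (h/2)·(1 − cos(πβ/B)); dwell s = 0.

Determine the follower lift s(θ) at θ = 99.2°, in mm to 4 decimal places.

seg 1 [0°–32.4°] dwell: s stays 0.0000
seg 2 [32.4°–58.5°] uniform, h=11: full span → s += 11 → s = 11.0000
seg 3 [58.5°–129.6°] cycloidal, h=17: θ=99.2° here. β=40.7, B=71.1. 17·(0.5724 − sin(2π·0.5724)/(2π)) = 10.9207 → s = 21.9207

21.9207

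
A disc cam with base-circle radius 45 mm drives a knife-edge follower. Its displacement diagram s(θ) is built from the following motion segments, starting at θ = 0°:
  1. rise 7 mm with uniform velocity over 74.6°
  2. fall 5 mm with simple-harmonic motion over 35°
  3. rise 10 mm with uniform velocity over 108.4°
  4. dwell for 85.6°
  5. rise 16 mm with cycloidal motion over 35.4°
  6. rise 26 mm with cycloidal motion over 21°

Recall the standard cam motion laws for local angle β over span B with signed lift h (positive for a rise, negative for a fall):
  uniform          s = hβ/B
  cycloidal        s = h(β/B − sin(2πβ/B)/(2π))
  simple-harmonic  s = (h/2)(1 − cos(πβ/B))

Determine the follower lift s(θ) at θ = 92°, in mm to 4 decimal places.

seg 1 [0°–74.6°] uniform, h=7: full span → s += 7 → s = 7.0000
seg 2 [74.6°–109.6°] simple-harmonic, h=-5: θ=92° here. β=17.4, B=35. -5/2·(1 − cos(π·0.4971)) = -2.4776 → s = 4.5224

4.5224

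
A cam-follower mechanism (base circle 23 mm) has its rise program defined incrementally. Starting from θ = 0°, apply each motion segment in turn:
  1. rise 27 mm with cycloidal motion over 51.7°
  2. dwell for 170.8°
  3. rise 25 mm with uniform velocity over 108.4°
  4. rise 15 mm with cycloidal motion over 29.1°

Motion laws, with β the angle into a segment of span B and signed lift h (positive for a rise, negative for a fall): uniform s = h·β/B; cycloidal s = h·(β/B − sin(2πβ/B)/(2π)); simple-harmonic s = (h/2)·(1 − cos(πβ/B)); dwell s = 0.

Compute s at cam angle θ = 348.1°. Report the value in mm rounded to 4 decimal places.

seg 1 [0°–51.7°] cycloidal, h=27: full span → s += 27 → s = 27.0000
seg 2 [51.7°–222.5°] dwell: s stays 27.0000
seg 3 [222.5°–330.9°] uniform, h=25: full span → s += 25 → s = 52.0000
seg 4 [330.9°–360°] cycloidal, h=15: θ=348.1° here. β=17.2, B=29.1. 15·(0.5911 − sin(2π·0.5911)/(2π)) = 10.1586 → s = 62.1586

62.1586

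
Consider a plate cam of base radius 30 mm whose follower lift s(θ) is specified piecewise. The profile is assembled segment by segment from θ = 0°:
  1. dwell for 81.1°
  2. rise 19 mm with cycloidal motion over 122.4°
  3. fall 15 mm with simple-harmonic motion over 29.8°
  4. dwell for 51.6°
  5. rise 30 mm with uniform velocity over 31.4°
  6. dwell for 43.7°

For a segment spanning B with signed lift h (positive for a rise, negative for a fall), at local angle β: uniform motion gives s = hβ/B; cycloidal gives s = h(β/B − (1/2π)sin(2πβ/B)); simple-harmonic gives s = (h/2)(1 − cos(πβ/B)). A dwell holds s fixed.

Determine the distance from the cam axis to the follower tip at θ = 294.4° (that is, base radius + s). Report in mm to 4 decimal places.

seg 1 [0°–81.1°] dwell: s stays 0.0000
seg 2 [81.1°–203.5°] cycloidal, h=19: full span → s += 19 → s = 19.0000
seg 3 [203.5°–233.3°] simple-harmonic, h=-15: full span → s += -15 → s = 4.0000
seg 4 [233.3°–284.9°] dwell: s stays 4.0000
seg 5 [284.9°–316.3°] uniform, h=30: θ=294.4° here. β=9.5, B=31.4. 30·9.5/31.4 = 9.0764 → s = 13.0764
radial distance = base radius + s = 30 + 13.0764 = 43.0764

43.0764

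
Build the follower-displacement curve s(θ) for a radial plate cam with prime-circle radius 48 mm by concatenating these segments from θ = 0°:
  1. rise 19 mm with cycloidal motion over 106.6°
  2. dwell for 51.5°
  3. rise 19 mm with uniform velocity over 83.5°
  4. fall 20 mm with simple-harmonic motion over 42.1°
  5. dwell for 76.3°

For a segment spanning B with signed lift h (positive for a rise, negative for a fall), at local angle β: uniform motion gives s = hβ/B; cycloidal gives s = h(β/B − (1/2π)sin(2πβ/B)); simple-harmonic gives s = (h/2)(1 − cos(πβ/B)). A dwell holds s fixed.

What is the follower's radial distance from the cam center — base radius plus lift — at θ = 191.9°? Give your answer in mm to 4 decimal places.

seg 1 [0°–106.6°] cycloidal, h=19: full span → s += 19 → s = 19.0000
seg 2 [106.6°–158.1°] dwell: s stays 19.0000
seg 3 [158.1°–241.6°] uniform, h=19: θ=191.9° here. β=33.8, B=83.5. 19·33.8/83.5 = 7.6910 → s = 26.6910
radial distance = base radius + s = 48 + 26.6910 = 74.6910

74.6910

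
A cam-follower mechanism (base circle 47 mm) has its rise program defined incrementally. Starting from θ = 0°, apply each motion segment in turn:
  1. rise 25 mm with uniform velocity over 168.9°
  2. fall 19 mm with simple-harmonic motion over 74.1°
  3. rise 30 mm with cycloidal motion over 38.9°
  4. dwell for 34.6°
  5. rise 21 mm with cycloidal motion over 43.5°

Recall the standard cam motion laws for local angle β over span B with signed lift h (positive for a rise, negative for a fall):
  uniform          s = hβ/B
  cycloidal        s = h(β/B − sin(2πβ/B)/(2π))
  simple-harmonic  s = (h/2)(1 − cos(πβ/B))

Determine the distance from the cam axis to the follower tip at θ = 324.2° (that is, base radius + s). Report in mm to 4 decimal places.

seg 1 [0°–168.9°] uniform, h=25: full span → s += 25 → s = 25.0000
seg 2 [168.9°–243°] simple-harmonic, h=-19: full span → s += -19 → s = 6.0000
seg 3 [243°–281.9°] cycloidal, h=30: full span → s += 30 → s = 36.0000
seg 4 [281.9°–316.5°] dwell: s stays 36.0000
seg 5 [316.5°–360°] cycloidal, h=21: θ=324.2° here. β=7.7, B=43.5. 21·(0.1770 − sin(2π·0.1770)/(2π)) = 0.7203 → s = 36.7203
radial distance = base radius + s = 47 + 36.7203 = 83.7203

83.7203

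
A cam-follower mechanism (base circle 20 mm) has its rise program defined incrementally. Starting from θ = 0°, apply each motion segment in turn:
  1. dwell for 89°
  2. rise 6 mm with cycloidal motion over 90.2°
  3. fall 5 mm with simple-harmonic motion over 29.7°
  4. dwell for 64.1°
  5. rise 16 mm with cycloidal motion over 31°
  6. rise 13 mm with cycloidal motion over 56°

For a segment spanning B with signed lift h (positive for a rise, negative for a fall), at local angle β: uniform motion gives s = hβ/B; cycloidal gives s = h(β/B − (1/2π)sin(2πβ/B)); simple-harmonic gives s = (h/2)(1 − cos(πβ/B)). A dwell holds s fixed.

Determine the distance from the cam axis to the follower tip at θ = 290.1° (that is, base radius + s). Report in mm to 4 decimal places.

seg 1 [0°–89°] dwell: s stays 0.0000
seg 2 [89°–179.2°] cycloidal, h=6: full span → s += 6 → s = 6.0000
seg 3 [179.2°–208.9°] simple-harmonic, h=-5: full span → s += -5 → s = 1.0000
seg 4 [208.9°–273°] dwell: s stays 1.0000
seg 5 [273°–304°] cycloidal, h=16: θ=290.1° here. β=17.1, B=31. 16·(0.5516 − sin(2π·0.5516)/(2π)) = 9.6372 → s = 10.6372
radial distance = base radius + s = 20 + 10.6372 = 30.6372

30.6372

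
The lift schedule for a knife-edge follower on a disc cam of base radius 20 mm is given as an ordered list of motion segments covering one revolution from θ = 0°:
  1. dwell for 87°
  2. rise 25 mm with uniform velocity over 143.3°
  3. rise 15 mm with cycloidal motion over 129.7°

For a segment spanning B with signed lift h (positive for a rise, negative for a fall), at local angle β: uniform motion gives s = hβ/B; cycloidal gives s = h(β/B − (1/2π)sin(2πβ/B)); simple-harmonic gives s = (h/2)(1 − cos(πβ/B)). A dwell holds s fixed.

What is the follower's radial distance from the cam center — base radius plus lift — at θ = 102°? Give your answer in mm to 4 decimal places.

seg 1 [0°–87°] dwell: s stays 0.0000
seg 2 [87°–230.3°] uniform, h=25: θ=102° here. β=15, B=143.3. 25·15/143.3 = 2.6169 → s = 2.6169
radial distance = base radius + s = 20 + 2.6169 = 22.6169

22.6169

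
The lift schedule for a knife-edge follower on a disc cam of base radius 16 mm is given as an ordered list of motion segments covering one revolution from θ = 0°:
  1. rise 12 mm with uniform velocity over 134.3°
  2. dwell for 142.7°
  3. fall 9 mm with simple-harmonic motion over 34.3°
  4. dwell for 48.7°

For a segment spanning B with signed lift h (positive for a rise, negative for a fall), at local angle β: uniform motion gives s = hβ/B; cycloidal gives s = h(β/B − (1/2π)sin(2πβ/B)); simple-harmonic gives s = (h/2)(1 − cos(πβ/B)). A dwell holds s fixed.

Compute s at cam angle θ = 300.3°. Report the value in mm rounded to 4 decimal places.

seg 1 [0°–134.3°] uniform, h=12: full span → s += 12 → s = 12.0000
seg 2 [134.3°–277°] dwell: s stays 12.0000
seg 3 [277°–311.3°] simple-harmonic, h=-9: θ=300.3° here. β=23.3, B=34.3. -9/2·(1 − cos(π·0.6793)) = -6.9029 → s = 5.0971

5.0971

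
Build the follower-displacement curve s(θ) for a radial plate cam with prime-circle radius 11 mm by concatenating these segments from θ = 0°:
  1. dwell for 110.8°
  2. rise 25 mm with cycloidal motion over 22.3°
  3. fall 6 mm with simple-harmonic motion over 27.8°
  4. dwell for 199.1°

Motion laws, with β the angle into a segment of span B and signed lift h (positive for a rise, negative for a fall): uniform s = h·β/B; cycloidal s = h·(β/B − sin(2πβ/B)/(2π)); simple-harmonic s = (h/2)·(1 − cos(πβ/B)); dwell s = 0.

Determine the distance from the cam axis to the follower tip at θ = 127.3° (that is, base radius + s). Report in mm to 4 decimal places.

seg 1 [0°–110.8°] dwell: s stays 0.0000
seg 2 [110.8°–133.1°] cycloidal, h=25: θ=127.3° here. β=16.5, B=22.3. 25·(0.7399 − sin(2π·0.7399)/(2π)) = 22.4686 → s = 22.4686
radial distance = base radius + s = 11 + 22.4686 = 33.4686

33.4686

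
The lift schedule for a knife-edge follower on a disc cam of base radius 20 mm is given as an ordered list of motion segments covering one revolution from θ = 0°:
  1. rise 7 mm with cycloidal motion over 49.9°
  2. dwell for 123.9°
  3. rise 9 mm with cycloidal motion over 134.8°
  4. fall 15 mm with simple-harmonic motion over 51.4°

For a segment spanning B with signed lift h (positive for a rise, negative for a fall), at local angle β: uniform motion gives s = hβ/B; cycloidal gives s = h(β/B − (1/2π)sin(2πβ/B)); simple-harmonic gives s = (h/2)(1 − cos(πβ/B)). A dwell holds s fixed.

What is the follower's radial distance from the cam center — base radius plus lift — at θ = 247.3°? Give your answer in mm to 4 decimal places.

seg 1 [0°–49.9°] cycloidal, h=7: full span → s += 7 → s = 7.0000
seg 2 [49.9°–173.8°] dwell: s stays 7.0000
seg 3 [173.8°–308.6°] cycloidal, h=9: θ=247.3° here. β=73.5, B=134.8. 9·(0.5453 − sin(2π·0.5453)/(2π)) = 5.3091 → s = 12.3091
radial distance = base radius + s = 20 + 12.3091 = 32.3091

32.3091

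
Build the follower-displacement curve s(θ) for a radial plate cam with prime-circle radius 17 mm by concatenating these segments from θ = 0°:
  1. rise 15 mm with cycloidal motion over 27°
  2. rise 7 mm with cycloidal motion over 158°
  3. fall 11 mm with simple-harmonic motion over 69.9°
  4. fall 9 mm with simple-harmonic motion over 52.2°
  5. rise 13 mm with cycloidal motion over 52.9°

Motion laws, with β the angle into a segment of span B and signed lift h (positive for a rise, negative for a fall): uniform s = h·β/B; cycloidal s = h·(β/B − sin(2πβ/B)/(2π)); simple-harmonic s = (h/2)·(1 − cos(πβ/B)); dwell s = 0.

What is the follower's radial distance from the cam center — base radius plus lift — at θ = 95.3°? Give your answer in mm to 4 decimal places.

seg 1 [0°–27°] cycloidal, h=15: full span → s += 15 → s = 15.0000
seg 2 [27°–185°] cycloidal, h=7: θ=95.3° here. β=68.3, B=158. 7·(0.4323 − sin(2π·0.4323)/(2π)) = 2.5661 → s = 17.5661
radial distance = base radius + s = 17 + 17.5661 = 34.5661

34.5661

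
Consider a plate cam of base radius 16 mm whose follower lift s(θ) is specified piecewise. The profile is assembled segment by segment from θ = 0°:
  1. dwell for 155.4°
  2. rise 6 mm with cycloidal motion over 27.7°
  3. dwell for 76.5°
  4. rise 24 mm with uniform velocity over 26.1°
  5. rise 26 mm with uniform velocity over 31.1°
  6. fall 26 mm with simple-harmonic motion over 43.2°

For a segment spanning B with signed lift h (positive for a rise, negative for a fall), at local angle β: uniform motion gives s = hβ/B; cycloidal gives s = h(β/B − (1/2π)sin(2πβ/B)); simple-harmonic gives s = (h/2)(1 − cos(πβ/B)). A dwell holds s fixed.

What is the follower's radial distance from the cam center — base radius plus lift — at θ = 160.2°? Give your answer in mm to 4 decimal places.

seg 1 [0°–155.4°] dwell: s stays 0.0000
seg 2 [155.4°–183.1°] cycloidal, h=6: θ=160.2° here. β=4.8, B=27.7. 6·(0.1733 − sin(2π·0.1733)/(2π)) = 0.1936 → s = 0.1936
radial distance = base radius + s = 16 + 0.1936 = 16.1936

16.1936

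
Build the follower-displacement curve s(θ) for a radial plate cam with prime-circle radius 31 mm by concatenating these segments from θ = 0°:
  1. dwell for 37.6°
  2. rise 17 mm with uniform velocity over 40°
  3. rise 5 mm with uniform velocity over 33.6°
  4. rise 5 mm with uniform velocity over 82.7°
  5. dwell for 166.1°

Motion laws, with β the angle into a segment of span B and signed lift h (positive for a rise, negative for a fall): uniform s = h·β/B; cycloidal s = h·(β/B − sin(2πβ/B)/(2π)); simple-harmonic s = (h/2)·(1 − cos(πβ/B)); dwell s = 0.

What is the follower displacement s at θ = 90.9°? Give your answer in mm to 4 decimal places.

seg 1 [0°–37.6°] dwell: s stays 0.0000
seg 2 [37.6°–77.6°] uniform, h=17: full span → s += 17 → s = 17.0000
seg 3 [77.6°–111.2°] uniform, h=5: θ=90.9° here. β=13.3, B=33.6. 5·13.3/33.6 = 1.9792 → s = 18.9792

18.9792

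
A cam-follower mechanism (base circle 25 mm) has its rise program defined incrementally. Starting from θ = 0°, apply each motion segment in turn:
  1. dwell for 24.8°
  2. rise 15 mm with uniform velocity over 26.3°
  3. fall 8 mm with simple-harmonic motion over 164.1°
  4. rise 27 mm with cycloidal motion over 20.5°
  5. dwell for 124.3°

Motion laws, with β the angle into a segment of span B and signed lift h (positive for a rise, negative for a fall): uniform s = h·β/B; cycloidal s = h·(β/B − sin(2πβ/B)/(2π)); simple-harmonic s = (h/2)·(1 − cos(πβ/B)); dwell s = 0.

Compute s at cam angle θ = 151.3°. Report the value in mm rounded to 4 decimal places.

seg 1 [0°–24.8°] dwell: s stays 0.0000
seg 2 [24.8°–51.1°] uniform, h=15: full span → s += 15 → s = 15.0000
seg 3 [51.1°–215.2°] simple-harmonic, h=-8: θ=151.3° here. β=100.2, B=164.1. -8/2·(1 − cos(π·0.6106)) = -5.3621 → s = 9.6379

9.6379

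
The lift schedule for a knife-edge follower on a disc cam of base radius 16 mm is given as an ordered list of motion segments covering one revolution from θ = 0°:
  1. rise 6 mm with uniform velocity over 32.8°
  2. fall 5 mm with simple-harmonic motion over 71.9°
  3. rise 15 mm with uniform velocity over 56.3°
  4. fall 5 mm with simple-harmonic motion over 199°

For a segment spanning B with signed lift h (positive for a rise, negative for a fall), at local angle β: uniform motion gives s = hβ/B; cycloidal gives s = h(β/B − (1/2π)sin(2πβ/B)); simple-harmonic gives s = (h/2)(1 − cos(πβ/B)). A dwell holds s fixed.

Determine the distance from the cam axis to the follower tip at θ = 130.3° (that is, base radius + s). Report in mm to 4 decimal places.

seg 1 [0°–32.8°] uniform, h=6: full span → s += 6 → s = 6.0000
seg 2 [32.8°–104.7°] simple-harmonic, h=-5: full span → s += -5 → s = 1.0000
seg 3 [104.7°–161°] uniform, h=15: θ=130.3° here. β=25.6, B=56.3. 15·25.6/56.3 = 6.8206 → s = 7.8206
radial distance = base radius + s = 16 + 7.8206 = 23.8206

23.8206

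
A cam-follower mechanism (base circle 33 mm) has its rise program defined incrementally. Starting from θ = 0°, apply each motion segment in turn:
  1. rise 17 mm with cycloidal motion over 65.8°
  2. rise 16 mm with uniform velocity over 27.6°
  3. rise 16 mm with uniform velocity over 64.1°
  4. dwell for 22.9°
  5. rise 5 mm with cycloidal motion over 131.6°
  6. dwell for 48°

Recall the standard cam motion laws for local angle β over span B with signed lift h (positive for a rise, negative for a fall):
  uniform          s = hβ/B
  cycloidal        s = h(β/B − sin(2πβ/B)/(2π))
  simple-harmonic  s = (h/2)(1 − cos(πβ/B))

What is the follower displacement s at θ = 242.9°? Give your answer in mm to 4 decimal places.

seg 1 [0°–65.8°] cycloidal, h=17: full span → s += 17 → s = 17.0000
seg 2 [65.8°–93.4°] uniform, h=16: full span → s += 16 → s = 33.0000
seg 3 [93.4°–157.5°] uniform, h=16: full span → s += 16 → s = 49.0000
seg 4 [157.5°–180.4°] dwell: s stays 49.0000
seg 5 [180.4°–312°] cycloidal, h=5: θ=242.9° here. β=62.5, B=131.6. 5·(0.4749 − sin(2π·0.4749)/(2π)) = 2.2498 → s = 51.2498

51.2498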